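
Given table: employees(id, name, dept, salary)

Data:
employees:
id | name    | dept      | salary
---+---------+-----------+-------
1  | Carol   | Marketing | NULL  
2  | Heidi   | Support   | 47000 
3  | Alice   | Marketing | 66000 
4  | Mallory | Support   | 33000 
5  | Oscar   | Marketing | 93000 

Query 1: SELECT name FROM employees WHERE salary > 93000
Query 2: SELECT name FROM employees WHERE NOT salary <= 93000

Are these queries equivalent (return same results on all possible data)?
Yes, equivalent

Both queries return: []

Reason: Both filter salary > 93000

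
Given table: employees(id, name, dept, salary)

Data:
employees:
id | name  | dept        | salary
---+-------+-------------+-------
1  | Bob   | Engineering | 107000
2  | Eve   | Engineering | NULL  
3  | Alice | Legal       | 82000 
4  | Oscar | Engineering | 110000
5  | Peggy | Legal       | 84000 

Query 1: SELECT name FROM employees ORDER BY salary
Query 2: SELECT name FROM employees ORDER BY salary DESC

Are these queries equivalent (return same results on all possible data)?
No, not equivalent

Query 1 returns: [('Eve',), ('Alice',), ('Peggy',), ('Bob',), ('Oscar',)]
Query 2 returns: [('Oscar',), ('Bob',), ('Peggy',), ('Alice',), ('Eve',)]

Reason: ASC vs DESC gives opposite ordering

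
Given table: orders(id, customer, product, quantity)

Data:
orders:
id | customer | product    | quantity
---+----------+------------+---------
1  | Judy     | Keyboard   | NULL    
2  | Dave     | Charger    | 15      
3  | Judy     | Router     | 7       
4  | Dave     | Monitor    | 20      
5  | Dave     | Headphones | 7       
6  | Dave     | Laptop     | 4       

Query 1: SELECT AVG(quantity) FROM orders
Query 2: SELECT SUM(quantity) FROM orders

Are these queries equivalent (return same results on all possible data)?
No, not equivalent

Query 1 returns: [(10.6,)]
Query 2 returns: [(53,)]

Reason: AVG vs SUM give different aggregate values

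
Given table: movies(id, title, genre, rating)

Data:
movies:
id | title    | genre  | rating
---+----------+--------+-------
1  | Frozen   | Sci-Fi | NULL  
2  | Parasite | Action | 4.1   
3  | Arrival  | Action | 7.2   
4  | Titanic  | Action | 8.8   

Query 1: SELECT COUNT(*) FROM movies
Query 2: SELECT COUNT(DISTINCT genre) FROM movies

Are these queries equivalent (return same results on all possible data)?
No, not equivalent

Query 1 returns: [(4,)]
Query 2 returns: [(2,)]

Reason: COUNT(*) counts rows, COUNT(DISTINCT genre) counts unique genres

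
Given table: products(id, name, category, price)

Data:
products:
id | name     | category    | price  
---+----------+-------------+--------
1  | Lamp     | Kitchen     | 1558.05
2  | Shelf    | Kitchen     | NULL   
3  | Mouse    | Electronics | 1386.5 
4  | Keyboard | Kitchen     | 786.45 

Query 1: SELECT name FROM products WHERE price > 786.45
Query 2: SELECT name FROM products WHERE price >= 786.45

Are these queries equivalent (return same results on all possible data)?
No, not equivalent

Query 1 returns: [('Lamp',), ('Mouse',)]
Query 2 returns: [('Lamp',), ('Mouse',), ('Keyboard',)]

Reason: > vs >= gives different results when price = 786.45 exists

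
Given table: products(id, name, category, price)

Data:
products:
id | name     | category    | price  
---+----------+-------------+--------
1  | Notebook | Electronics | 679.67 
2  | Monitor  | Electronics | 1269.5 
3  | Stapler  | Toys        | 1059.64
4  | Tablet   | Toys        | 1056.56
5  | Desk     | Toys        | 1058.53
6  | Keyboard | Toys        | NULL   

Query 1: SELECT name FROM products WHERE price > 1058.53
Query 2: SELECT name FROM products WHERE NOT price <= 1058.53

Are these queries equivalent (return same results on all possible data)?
Yes, equivalent

Both queries return: [('Monitor',), ('Stapler',)]

Reason: Both filter price > 1058.53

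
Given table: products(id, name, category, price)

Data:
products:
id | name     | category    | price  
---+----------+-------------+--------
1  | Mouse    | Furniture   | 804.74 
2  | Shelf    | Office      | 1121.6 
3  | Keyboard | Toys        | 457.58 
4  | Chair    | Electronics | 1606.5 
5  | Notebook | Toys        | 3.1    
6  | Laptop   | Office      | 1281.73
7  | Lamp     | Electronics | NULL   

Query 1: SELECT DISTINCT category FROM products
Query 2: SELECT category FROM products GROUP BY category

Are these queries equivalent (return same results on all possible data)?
Yes, equivalent

Both queries return: [('Electronics',), ('Furniture',), ('Office',), ('Toys',)]

Reason: Both get unique categorys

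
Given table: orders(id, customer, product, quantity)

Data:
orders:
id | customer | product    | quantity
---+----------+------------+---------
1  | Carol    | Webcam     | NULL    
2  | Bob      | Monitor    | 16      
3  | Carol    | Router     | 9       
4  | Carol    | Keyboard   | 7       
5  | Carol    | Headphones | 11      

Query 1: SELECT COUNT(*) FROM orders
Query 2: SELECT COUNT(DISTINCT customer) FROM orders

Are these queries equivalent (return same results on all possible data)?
No, not equivalent

Query 1 returns: [(5,)]
Query 2 returns: [(2,)]

Reason: COUNT(*) counts rows, COUNT(DISTINCT customer) counts unique customers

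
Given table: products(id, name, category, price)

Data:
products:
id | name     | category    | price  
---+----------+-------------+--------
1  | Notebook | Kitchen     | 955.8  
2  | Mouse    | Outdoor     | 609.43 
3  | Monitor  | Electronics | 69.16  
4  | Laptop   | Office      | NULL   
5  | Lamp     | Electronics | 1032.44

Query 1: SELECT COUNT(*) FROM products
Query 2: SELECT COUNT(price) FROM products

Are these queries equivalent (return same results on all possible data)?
No, not equivalent

Query 1 returns: [(5,)]
Query 2 returns: [(4,)]

Reason: COUNT(*) includes NULLs, COUNT(column) excludes them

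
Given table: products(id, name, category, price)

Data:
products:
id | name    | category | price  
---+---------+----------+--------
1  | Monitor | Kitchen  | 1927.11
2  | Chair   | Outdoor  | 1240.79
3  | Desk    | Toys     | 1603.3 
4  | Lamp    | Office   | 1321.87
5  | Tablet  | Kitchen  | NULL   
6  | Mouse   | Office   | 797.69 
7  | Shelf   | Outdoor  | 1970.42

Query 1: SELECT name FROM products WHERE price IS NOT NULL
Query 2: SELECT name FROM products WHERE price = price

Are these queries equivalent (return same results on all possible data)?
Yes, equivalent

Both queries return: [('Chair',), ('Desk',), ('Lamp',), ('Monitor',), ('Mouse',), ('Shelf',)]

Reason: IS NOT NULL vs self-equality (both exclude NULLs)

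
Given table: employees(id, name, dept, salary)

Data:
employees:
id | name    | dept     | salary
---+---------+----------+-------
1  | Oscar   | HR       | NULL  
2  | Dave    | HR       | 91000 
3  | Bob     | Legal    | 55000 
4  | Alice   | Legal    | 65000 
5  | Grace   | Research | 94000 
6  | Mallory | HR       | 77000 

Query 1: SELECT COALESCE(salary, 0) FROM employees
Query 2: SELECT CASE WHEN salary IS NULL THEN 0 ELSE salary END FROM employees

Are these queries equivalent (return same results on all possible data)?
Yes, equivalent

Both queries return: [(0,), (55000,), (65000,), (77000,), (91000,), (94000,)]

Reason: COALESCE vs CASE for NULL handling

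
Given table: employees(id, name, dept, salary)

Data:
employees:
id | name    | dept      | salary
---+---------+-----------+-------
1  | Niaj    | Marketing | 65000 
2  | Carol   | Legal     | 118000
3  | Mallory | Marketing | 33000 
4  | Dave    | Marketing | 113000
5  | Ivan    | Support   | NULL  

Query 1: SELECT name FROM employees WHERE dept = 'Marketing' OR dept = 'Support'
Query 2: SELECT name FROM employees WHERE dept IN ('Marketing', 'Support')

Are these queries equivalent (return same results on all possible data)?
Yes, equivalent

Both queries return: [('Dave',), ('Ivan',), ('Mallory',), ('Niaj',)]

Reason: OR vs IN are equivalent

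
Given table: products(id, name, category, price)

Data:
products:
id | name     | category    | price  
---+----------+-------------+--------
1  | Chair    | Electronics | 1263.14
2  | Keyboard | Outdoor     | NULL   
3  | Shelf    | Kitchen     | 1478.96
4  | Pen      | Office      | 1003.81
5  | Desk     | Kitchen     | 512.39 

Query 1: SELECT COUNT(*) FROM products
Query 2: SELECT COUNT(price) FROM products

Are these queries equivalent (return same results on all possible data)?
No, not equivalent

Query 1 returns: [(5,)]
Query 2 returns: [(4,)]

Reason: COUNT(*) includes NULLs, COUNT(column) excludes them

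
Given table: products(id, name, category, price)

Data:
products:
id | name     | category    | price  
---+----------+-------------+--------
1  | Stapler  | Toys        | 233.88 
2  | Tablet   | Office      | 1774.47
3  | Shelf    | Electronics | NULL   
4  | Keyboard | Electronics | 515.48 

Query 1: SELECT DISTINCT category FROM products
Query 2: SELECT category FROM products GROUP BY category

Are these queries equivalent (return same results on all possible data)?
Yes, equivalent

Both queries return: [('Electronics',), ('Office',), ('Toys',)]

Reason: Both get unique categorys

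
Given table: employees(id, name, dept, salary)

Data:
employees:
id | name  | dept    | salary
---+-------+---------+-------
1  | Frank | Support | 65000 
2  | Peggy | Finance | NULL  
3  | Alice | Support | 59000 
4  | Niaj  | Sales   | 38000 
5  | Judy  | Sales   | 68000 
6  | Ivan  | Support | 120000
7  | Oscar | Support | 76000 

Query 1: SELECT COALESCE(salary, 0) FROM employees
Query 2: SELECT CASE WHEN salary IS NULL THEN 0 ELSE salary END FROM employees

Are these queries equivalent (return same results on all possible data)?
Yes, equivalent

Both queries return: [(0,), (38000,), (59000,), (65000,), (68000,), (76000,), (120000,)]

Reason: COALESCE vs CASE for NULL handling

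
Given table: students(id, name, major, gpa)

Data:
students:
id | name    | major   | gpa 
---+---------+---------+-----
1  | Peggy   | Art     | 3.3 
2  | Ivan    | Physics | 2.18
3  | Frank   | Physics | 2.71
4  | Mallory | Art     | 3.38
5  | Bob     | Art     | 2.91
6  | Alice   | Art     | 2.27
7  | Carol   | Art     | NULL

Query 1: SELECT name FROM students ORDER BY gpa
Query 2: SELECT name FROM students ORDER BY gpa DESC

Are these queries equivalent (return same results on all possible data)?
No, not equivalent

Query 1 returns: [('Carol',), ('Ivan',), ('Alice',), ('Frank',), ('Bob',), ('Peggy',), ('Mallory',)]
Query 2 returns: [('Mallory',), ('Peggy',), ('Bob',), ('Frank',), ('Alice',), ('Ivan',), ('Carol',)]

Reason: ASC vs DESC gives opposite ordering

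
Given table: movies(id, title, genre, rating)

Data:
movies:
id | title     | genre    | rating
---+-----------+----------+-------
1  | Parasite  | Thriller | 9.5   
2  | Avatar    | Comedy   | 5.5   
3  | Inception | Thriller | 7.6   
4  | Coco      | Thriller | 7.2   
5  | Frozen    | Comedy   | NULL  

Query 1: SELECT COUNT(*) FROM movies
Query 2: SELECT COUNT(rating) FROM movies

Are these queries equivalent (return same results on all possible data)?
No, not equivalent

Query 1 returns: [(5,)]
Query 2 returns: [(4,)]

Reason: COUNT(*) includes NULLs, COUNT(column) excludes them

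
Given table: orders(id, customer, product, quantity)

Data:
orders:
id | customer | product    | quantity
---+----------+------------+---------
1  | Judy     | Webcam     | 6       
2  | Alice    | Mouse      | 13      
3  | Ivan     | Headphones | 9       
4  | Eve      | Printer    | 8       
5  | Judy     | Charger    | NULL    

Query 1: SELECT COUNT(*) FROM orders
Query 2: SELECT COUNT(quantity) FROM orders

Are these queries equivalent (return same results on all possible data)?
No, not equivalent

Query 1 returns: [(5,)]
Query 2 returns: [(4,)]

Reason: COUNT(*) includes NULLs, COUNT(column) excludes them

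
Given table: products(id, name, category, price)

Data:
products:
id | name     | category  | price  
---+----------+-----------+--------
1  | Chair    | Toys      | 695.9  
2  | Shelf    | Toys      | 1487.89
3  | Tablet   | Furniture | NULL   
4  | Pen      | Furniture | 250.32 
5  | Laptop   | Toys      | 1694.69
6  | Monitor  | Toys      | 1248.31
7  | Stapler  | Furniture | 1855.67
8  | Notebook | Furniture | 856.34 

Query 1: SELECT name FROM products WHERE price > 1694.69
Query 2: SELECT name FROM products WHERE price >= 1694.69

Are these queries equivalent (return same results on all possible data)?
No, not equivalent

Query 1 returns: [('Stapler',)]
Query 2 returns: [('Laptop',), ('Stapler',)]

Reason: > vs >= gives different results when price = 1694.69 exists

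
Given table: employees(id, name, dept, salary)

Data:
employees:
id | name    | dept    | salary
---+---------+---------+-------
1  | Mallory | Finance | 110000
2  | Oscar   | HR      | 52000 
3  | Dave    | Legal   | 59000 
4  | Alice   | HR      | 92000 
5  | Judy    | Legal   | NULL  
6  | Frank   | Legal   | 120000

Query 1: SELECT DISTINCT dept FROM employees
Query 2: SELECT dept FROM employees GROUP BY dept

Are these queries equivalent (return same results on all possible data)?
Yes, equivalent

Both queries return: [('Finance',), ('HR',), ('Legal',)]

Reason: Both get unique depts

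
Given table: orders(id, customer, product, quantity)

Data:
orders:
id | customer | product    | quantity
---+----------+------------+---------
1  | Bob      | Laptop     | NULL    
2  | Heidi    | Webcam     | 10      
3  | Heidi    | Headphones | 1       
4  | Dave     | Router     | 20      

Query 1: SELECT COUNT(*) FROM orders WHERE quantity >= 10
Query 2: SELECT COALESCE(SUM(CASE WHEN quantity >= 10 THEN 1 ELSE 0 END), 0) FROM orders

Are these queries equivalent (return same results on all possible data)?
Yes, equivalent

Both queries return: [(2,)]

Reason: COUNT with WHERE vs conditional SUM (COALESCE handles empty-table NULL)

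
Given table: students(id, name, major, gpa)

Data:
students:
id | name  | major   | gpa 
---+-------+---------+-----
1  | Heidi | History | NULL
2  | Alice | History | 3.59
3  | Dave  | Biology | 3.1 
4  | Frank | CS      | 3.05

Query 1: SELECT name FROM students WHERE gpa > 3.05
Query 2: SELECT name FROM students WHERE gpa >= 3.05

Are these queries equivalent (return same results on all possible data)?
No, not equivalent

Query 1 returns: [('Alice',), ('Dave',)]
Query 2 returns: [('Alice',), ('Dave',), ('Frank',)]

Reason: > vs >= gives different results when gpa = 3.05 exists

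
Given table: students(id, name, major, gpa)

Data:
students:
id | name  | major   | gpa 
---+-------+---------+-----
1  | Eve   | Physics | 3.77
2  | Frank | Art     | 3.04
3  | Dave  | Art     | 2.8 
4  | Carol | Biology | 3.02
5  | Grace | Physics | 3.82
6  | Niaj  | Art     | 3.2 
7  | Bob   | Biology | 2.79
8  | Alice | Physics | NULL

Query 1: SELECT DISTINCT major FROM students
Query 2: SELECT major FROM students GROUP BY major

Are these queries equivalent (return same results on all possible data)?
Yes, equivalent

Both queries return: [('Art',), ('Biology',), ('Physics',)]

Reason: Both get unique majors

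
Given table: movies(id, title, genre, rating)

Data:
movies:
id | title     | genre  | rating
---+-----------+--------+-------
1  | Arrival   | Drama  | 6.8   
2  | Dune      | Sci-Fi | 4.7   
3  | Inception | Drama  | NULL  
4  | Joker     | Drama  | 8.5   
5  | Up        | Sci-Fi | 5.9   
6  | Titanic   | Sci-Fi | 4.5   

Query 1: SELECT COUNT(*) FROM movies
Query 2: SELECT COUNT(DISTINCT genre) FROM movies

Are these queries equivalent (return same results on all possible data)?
No, not equivalent

Query 1 returns: [(6,)]
Query 2 returns: [(2,)]

Reason: COUNT(*) counts rows, COUNT(DISTINCT genre) counts unique genres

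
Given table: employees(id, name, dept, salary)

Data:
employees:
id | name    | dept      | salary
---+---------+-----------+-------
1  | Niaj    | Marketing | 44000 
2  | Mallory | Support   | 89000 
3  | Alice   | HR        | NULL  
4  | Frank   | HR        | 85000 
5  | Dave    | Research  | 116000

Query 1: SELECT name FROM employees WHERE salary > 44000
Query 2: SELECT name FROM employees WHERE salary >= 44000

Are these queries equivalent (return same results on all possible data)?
No, not equivalent

Query 1 returns: [('Mallory',), ('Frank',), ('Dave',)]
Query 2 returns: [('Niaj',), ('Mallory',), ('Frank',), ('Dave',)]

Reason: > vs >= gives different results when salary = 44000 exists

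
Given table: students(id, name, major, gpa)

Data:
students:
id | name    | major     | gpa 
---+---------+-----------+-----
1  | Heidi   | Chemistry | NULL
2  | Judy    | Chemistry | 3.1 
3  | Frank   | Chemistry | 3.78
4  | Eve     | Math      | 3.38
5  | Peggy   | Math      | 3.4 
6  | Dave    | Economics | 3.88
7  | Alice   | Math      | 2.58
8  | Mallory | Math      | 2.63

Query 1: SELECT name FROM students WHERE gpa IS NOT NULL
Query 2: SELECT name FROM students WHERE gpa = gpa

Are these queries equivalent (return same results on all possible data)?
Yes, equivalent

Both queries return: [('Alice',), ('Dave',), ('Eve',), ('Frank',), ('Judy',), ('Mallory',), ('Peggy',)]

Reason: IS NOT NULL vs self-equality (both exclude NULLs)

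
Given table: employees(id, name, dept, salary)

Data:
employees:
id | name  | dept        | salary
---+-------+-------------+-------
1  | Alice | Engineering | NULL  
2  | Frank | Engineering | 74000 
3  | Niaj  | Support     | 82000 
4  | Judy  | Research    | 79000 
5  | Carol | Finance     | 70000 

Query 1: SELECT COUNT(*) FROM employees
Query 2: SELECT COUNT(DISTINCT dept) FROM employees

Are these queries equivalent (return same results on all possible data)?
No, not equivalent

Query 1 returns: [(5,)]
Query 2 returns: [(4,)]

Reason: COUNT(*) counts rows, COUNT(DISTINCT dept) counts unique depts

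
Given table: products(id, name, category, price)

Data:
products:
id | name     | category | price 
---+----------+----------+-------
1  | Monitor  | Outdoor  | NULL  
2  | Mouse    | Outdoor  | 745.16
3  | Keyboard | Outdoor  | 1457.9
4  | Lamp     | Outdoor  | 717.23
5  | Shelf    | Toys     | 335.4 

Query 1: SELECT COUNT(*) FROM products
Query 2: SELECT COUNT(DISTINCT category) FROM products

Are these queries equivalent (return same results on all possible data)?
No, not equivalent

Query 1 returns: [(5,)]
Query 2 returns: [(2,)]

Reason: COUNT(*) counts rows, COUNT(DISTINCT category) counts unique categorys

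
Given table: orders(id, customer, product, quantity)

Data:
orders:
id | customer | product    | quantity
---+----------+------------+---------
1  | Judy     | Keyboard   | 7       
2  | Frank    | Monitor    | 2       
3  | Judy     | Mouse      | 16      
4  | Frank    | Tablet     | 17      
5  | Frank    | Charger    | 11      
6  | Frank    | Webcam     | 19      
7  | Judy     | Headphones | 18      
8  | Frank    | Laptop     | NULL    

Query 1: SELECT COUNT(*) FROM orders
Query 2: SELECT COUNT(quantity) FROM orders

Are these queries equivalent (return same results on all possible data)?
No, not equivalent

Query 1 returns: [(8,)]
Query 2 returns: [(7,)]

Reason: COUNT(*) includes NULLs, COUNT(column) excludes them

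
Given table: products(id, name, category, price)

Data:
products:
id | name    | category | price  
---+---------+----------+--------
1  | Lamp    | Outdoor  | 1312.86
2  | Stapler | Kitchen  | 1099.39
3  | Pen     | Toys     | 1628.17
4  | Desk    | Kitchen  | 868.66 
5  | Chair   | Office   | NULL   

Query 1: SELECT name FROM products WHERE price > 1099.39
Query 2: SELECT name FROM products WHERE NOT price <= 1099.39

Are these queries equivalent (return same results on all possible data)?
Yes, equivalent

Both queries return: [('Lamp',), ('Pen',)]

Reason: Both filter price > 1099.39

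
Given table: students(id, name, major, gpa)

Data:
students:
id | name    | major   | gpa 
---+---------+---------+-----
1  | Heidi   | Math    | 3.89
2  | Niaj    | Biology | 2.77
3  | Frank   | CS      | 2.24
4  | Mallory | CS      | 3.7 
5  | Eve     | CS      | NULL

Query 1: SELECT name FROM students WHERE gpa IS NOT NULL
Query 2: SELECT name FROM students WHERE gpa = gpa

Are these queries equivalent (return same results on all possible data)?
Yes, equivalent

Both queries return: [('Frank',), ('Heidi',), ('Mallory',), ('Niaj',)]

Reason: IS NOT NULL vs self-equality (both exclude NULLs)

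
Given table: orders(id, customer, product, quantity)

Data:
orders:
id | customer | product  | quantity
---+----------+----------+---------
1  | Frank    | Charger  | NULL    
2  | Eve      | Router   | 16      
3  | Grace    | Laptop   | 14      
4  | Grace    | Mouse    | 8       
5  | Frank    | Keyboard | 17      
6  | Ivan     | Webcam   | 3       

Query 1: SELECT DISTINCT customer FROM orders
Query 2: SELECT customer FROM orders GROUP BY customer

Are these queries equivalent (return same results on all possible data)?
Yes, equivalent

Both queries return: [('Eve',), ('Frank',), ('Grace',), ('Ivan',)]

Reason: Both get unique customers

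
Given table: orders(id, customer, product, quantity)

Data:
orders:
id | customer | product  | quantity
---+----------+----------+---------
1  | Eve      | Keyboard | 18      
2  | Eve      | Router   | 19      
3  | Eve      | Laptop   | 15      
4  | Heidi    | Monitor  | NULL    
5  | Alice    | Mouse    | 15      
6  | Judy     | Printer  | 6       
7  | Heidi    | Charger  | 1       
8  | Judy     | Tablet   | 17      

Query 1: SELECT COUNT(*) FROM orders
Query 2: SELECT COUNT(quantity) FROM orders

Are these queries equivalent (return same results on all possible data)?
No, not equivalent

Query 1 returns: [(8,)]
Query 2 returns: [(7,)]

Reason: COUNT(*) includes NULLs, COUNT(column) excludes them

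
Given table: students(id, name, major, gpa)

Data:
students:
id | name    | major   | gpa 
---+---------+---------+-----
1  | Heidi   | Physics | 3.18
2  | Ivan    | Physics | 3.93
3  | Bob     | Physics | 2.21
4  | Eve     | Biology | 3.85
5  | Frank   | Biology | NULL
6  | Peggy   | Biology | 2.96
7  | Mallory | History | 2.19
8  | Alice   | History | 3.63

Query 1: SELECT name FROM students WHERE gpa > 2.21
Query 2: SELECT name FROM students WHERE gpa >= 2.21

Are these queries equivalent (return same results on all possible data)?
No, not equivalent

Query 1 returns: [('Heidi',), ('Ivan',), ('Eve',), ('Peggy',), ('Alice',)]
Query 2 returns: [('Heidi',), ('Ivan',), ('Bob',), ('Eve',), ('Peggy',), ('Alice',)]

Reason: > vs >= gives different results when gpa = 2.21 exists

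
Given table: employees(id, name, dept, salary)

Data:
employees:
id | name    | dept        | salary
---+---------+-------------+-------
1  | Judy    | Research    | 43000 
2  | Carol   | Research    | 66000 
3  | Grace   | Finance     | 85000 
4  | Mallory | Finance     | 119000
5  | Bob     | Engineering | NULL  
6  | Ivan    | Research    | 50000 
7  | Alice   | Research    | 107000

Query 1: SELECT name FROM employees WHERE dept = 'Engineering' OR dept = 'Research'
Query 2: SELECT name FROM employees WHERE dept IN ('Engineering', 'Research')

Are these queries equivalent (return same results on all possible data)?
Yes, equivalent

Both queries return: [('Alice',), ('Bob',), ('Carol',), ('Ivan',), ('Judy',)]

Reason: OR vs IN are equivalent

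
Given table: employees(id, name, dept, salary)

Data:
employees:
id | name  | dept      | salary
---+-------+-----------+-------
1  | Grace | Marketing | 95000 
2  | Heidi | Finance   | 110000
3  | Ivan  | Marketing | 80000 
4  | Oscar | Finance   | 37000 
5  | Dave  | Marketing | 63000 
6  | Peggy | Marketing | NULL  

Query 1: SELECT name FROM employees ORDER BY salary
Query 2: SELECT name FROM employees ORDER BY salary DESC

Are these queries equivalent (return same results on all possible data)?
No, not equivalent

Query 1 returns: [('Peggy',), ('Oscar',), ('Dave',), ('Ivan',), ('Grace',), ('Heidi',)]
Query 2 returns: [('Heidi',), ('Grace',), ('Ivan',), ('Dave',), ('Oscar',), ('Peggy',)]

Reason: ASC vs DESC gives opposite ordering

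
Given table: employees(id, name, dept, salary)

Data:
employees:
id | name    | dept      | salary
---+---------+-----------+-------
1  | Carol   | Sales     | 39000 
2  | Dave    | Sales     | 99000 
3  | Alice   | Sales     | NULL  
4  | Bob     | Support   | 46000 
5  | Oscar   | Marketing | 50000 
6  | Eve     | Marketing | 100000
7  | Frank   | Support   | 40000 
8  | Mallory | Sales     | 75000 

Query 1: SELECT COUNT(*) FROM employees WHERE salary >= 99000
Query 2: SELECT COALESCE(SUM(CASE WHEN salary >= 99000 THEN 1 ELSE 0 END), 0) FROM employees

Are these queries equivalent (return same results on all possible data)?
Yes, equivalent

Both queries return: [(2,)]

Reason: COUNT with WHERE vs conditional SUM (COALESCE handles empty-table NULL)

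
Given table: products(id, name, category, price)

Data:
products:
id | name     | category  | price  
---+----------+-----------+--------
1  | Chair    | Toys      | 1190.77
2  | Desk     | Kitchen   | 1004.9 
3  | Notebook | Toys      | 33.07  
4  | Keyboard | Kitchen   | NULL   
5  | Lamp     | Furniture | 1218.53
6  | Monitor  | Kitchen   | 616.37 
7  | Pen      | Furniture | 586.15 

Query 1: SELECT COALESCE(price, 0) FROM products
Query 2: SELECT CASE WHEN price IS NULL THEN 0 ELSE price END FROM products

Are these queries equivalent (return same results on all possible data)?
Yes, equivalent

Both queries return: [(0,), (33.07,), (586.15,), (616.37,), (1004.9,), (1190.77,), (1218.53,)]

Reason: COALESCE vs CASE for NULL handling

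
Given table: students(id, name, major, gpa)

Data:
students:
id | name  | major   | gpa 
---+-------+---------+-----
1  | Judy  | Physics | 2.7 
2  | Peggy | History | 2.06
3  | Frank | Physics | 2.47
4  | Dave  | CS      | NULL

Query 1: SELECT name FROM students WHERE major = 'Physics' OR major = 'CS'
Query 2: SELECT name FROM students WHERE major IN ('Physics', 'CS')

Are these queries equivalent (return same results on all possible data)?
Yes, equivalent

Both queries return: [('Dave',), ('Frank',), ('Judy',)]

Reason: OR vs IN are equivalent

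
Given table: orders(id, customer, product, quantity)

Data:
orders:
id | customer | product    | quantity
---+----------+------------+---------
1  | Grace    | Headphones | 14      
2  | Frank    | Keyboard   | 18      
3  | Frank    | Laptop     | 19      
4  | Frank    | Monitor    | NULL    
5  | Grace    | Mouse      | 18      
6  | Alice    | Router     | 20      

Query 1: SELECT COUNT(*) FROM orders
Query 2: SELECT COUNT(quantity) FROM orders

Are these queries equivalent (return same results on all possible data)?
No, not equivalent

Query 1 returns: [(6,)]
Query 2 returns: [(5,)]

Reason: COUNT(*) includes NULLs, COUNT(column) excludes them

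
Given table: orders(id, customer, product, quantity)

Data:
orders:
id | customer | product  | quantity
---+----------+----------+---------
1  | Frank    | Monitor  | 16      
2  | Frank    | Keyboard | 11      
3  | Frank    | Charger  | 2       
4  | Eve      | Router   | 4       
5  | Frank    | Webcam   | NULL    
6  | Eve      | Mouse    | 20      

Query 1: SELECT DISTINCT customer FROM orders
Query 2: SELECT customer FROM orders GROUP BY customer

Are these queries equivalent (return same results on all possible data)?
Yes, equivalent

Both queries return: [('Eve',), ('Frank',)]

Reason: Both get unique customers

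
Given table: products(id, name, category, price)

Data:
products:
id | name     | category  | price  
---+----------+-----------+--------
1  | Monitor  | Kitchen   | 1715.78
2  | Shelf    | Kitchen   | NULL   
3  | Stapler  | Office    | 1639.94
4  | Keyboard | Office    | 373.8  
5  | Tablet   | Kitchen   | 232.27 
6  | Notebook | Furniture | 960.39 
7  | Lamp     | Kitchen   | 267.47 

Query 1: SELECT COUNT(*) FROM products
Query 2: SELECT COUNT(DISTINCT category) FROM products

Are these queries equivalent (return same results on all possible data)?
No, not equivalent

Query 1 returns: [(7,)]
Query 2 returns: [(3,)]

Reason: COUNT(*) counts rows, COUNT(DISTINCT category) counts unique categorys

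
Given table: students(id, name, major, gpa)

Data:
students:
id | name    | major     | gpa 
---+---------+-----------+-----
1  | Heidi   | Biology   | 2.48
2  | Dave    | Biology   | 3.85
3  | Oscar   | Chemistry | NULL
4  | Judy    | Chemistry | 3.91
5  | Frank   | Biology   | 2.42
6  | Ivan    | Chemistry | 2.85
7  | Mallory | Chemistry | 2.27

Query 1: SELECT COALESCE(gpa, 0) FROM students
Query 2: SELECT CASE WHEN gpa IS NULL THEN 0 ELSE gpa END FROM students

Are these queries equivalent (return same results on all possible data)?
Yes, equivalent

Both queries return: [(0,), (2.27,), (2.42,), (2.48,), (2.85,), (3.85,), (3.91,)]

Reason: COALESCE vs CASE for NULL handling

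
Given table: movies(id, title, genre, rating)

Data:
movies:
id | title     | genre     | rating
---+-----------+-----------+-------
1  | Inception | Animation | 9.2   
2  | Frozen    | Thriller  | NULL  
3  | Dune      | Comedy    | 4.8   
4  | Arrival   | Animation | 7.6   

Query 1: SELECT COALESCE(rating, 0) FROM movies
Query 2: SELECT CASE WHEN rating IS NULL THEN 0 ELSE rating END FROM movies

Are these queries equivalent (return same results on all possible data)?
Yes, equivalent

Both queries return: [(0,), (4.8,), (7.6,), (9.2,)]

Reason: COALESCE vs CASE for NULL handling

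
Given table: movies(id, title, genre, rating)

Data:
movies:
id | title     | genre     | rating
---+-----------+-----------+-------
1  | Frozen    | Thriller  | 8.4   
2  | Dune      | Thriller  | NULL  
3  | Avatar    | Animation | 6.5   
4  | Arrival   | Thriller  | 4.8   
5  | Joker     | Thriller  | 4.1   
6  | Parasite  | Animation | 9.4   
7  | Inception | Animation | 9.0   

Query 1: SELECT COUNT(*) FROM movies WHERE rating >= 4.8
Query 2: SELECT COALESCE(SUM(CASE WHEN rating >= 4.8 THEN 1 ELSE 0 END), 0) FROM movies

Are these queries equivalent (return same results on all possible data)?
Yes, equivalent

Both queries return: [(5,)]

Reason: COUNT with WHERE vs conditional SUM (COALESCE handles empty-table NULL)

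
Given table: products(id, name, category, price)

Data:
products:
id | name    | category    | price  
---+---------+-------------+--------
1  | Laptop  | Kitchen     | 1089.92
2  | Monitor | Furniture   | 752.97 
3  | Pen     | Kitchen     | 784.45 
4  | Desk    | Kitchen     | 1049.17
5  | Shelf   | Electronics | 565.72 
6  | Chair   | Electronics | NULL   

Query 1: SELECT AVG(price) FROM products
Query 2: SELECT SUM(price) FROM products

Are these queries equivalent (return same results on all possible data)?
No, not equivalent

Query 1 returns: [(848.4460000000001,)]
Query 2 returns: [(4242.2300000000005,)]

Reason: AVG vs SUM give different aggregate values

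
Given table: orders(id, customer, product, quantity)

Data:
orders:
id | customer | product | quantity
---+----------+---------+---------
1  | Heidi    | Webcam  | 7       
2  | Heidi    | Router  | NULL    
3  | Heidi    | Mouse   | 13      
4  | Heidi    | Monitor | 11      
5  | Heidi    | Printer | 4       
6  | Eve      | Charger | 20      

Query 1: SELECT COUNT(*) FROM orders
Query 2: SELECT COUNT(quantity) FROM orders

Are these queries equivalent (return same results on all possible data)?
No, not equivalent

Query 1 returns: [(6,)]
Query 2 returns: [(5,)]

Reason: COUNT(*) includes NULLs, COUNT(column) excludes them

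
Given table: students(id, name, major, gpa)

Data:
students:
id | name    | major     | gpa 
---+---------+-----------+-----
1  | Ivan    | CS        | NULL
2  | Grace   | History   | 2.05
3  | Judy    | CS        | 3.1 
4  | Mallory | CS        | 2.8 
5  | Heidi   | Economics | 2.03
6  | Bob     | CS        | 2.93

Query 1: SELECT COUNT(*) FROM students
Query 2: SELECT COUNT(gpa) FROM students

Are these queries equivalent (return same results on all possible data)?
No, not equivalent

Query 1 returns: [(6,)]
Query 2 returns: [(5,)]

Reason: COUNT(*) includes NULLs, COUNT(column) excludes them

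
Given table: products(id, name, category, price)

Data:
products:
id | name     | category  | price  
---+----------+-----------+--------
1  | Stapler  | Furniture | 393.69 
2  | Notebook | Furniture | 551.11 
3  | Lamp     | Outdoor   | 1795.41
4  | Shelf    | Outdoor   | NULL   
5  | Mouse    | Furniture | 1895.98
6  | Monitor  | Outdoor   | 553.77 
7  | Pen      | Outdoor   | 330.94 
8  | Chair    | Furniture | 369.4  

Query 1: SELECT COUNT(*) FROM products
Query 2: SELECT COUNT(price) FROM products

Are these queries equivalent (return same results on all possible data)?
No, not equivalent

Query 1 returns: [(8,)]
Query 2 returns: [(7,)]

Reason: COUNT(*) includes NULLs, COUNT(column) excludes them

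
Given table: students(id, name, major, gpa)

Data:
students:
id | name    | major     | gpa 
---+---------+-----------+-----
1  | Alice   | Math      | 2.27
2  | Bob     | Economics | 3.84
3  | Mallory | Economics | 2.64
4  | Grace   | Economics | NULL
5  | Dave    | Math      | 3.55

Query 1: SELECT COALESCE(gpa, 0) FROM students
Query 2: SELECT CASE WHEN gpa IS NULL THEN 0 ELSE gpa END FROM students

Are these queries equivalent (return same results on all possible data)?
Yes, equivalent

Both queries return: [(0,), (2.27,), (2.64,), (3.55,), (3.84,)]

Reason: COALESCE vs CASE for NULL handling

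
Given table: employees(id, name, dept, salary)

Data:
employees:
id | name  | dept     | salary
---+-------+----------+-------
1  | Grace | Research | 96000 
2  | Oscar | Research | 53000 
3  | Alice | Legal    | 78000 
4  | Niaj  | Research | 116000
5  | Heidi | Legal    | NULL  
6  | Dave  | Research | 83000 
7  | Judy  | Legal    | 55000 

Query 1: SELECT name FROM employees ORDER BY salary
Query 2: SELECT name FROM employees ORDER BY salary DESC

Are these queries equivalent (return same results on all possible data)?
No, not equivalent

Query 1 returns: [('Heidi',), ('Oscar',), ('Judy',), ('Alice',), ('Dave',), ('Grace',), ('Niaj',)]
Query 2 returns: [('Niaj',), ('Grace',), ('Dave',), ('Alice',), ('Judy',), ('Oscar',), ('Heidi',)]

Reason: ASC vs DESC gives opposite ordering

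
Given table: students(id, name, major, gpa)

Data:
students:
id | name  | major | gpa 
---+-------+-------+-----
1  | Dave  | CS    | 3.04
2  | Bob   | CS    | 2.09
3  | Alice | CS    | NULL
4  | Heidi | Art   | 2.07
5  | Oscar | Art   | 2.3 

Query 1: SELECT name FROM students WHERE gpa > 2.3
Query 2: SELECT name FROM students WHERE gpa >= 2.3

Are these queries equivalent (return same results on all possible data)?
No, not equivalent

Query 1 returns: [('Dave',)]
Query 2 returns: [('Dave',), ('Oscar',)]

Reason: > vs >= gives different results when gpa = 2.3 exists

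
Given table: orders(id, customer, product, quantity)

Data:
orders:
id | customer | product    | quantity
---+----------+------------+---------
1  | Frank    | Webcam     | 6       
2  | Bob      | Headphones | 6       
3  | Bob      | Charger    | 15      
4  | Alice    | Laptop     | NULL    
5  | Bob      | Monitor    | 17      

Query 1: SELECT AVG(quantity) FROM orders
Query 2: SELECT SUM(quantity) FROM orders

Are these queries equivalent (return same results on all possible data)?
No, not equivalent

Query 1 returns: [(11.0,)]
Query 2 returns: [(44,)]

Reason: AVG vs SUM give different aggregate values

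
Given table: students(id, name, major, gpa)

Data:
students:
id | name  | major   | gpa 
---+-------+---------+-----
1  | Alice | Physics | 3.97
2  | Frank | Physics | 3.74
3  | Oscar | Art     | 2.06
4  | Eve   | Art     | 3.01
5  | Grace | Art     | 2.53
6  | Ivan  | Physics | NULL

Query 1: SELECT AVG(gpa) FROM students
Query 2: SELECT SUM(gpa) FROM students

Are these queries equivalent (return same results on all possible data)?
No, not equivalent

Query 1 returns: [(3.0620000000000003,)]
Query 2 returns: [(15.31,)]

Reason: AVG vs SUM give different aggregate values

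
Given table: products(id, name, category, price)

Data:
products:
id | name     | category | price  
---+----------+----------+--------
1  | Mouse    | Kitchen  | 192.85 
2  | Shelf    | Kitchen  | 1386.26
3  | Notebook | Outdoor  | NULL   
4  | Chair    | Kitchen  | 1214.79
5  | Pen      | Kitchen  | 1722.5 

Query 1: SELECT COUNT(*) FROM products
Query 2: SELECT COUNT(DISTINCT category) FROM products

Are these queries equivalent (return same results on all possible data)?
No, not equivalent

Query 1 returns: [(5,)]
Query 2 returns: [(2,)]

Reason: COUNT(*) counts rows, COUNT(DISTINCT category) counts unique categorys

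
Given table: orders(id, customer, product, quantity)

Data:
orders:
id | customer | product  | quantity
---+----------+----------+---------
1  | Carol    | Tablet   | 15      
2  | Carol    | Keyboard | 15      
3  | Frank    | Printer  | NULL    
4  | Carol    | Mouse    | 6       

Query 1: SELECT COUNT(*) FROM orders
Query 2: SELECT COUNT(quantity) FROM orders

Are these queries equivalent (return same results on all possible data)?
No, not equivalent

Query 1 returns: [(4,)]
Query 2 returns: [(3,)]

Reason: COUNT(*) includes NULLs, COUNT(column) excludes them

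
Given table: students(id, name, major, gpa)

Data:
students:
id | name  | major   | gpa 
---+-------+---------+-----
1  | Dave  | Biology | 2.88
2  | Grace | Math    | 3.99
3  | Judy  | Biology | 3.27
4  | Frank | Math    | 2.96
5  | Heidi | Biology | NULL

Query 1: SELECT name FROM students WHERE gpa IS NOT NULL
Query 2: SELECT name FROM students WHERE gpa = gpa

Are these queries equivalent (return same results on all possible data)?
Yes, equivalent

Both queries return: [('Dave',), ('Frank',), ('Grace',), ('Judy',)]

Reason: IS NOT NULL vs self-equality (both exclude NULLs)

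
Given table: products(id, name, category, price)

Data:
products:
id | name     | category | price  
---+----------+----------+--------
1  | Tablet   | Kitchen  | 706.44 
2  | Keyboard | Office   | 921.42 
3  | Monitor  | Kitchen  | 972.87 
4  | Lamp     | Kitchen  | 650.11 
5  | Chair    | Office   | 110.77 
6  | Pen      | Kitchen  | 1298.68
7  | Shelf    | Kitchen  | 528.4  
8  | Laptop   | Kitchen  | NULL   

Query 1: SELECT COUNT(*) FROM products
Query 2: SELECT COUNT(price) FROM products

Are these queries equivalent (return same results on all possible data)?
No, not equivalent

Query 1 returns: [(8,)]
Query 2 returns: [(7,)]

Reason: COUNT(*) includes NULLs, COUNT(column) excludes them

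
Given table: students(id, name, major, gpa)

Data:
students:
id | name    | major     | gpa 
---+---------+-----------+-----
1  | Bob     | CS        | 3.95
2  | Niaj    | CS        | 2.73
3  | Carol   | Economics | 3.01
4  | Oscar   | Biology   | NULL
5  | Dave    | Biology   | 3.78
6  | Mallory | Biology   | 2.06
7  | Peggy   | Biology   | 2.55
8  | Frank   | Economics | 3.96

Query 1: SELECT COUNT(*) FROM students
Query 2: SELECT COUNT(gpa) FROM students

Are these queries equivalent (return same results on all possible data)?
No, not equivalent

Query 1 returns: [(8,)]
Query 2 returns: [(7,)]

Reason: COUNT(*) includes NULLs, COUNT(column) excludes them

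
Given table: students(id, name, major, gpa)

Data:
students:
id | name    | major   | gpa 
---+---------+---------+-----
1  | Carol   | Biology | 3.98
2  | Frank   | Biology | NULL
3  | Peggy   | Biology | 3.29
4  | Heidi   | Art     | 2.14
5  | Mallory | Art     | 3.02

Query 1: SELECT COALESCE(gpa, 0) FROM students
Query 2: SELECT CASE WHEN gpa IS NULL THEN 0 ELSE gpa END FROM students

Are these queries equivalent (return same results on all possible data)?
Yes, equivalent

Both queries return: [(0,), (2.14,), (3.02,), (3.29,), (3.98,)]

Reason: COALESCE vs CASE for NULL handling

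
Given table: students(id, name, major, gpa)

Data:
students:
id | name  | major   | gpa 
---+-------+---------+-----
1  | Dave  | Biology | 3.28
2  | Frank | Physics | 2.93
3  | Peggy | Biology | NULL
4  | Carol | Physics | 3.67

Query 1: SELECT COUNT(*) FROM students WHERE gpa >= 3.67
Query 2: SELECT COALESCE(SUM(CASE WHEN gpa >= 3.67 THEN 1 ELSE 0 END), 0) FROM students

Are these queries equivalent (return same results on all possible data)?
Yes, equivalent

Both queries return: [(1,)]

Reason: COUNT with WHERE vs conditional SUM (COALESCE handles empty-table NULL)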